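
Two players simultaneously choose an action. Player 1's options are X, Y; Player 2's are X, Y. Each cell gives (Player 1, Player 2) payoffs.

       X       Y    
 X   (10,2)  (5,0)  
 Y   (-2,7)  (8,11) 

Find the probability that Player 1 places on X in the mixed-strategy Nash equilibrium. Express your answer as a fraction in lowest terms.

2/3

Player 1's mix p on X must make Player 2 indifferent between X and Y.
Player 2's payoff from X: 2p + 7(1−p). From Y: 0p + 11(1−p).
Set equal: 2p = 4(1−p) → p = 4/6 = 2/3.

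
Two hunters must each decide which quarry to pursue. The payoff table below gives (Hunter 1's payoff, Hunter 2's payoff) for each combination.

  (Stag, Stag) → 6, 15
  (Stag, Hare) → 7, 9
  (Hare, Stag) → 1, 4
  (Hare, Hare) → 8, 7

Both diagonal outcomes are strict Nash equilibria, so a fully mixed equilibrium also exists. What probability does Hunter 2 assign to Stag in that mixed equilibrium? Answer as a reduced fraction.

Hunter 2's mix q on Stag must make Hunter 1 indifferent between Stag and Hare.
Hunter 1's payoff from Stag: 6q + 7(1−q). From Hare: 1q + 8(1−q).
Set equal: 5q = 1(1−q) → q = 1/6.

1/6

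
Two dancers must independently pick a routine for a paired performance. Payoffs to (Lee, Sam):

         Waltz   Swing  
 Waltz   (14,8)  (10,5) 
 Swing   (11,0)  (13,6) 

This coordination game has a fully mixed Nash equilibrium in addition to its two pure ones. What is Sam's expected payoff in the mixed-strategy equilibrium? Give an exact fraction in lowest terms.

16/3

Lee mixes with probability p on Waltz, chosen so Sam is indifferent: 8p + 0(1−p) = 5p + 6(1−p) gives p = 2/3.
Sam's expected payoff is 8·2/3 + 0·1/3 = 16/3.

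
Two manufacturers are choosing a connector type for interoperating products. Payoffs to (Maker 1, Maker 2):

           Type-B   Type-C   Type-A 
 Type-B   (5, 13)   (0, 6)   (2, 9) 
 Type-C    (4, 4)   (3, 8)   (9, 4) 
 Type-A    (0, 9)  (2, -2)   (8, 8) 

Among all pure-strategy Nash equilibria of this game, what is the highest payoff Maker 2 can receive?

Both Type-B is a pure NE (Maker 1: 5 ≥ 4; Maker 2: 13 ≥ 9). Maker 2 gets 13.
Both Type-C is a pure NE (Maker 1: 3 ≥ 2; Maker 2: 8 ≥ 4). Maker 2 gets 8.
Every other cell has a profitable deviation for at least one player. Highest of {13, 8} is 13.

13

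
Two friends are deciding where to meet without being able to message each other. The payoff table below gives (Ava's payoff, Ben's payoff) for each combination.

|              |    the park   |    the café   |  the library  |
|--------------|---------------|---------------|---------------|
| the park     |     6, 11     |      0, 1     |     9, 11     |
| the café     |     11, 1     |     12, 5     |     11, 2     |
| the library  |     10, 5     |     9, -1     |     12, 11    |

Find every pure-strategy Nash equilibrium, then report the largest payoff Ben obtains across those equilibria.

Both the café is a pure NE (Ava: 12 ≥ 9; Ben: 5 ≥ 2). Ben gets 5.
Both the library is a pure NE (Ava: 12 ≥ 11; Ben: 11 ≥ 5). Ben gets 11.
Every other cell has a profitable deviation for at least one player. Highest of {5, 11} is 11.

11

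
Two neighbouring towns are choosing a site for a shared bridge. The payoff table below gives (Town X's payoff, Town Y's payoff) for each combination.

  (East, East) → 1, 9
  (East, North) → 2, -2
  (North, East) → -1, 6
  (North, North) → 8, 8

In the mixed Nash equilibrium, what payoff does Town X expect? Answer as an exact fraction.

5/4

Town Y mixes with probability q on East, chosen so Town X is indifferent: 1q + 2(1−q) = (-1)q + 8(1−q) gives q = 3/4.
Town X's expected payoff (from either row, since indifferent) is 1·3/4 + 2·1/4 = 5/4.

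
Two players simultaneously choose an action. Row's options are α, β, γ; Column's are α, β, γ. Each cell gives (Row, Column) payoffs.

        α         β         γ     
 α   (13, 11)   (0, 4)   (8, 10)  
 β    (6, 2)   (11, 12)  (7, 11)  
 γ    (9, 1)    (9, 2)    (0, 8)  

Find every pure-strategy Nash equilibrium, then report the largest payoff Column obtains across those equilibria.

Both α is a pure NE (Row: 13 ≥ 9; Column: 11 ≥ 10). Column gets 11.
Both β is a pure NE (Row: 11 ≥ 9; Column: 12 ≥ 11). Column gets 12.
Every other cell has a profitable deviation for at least one player. Highest of {11, 12} is 12.

12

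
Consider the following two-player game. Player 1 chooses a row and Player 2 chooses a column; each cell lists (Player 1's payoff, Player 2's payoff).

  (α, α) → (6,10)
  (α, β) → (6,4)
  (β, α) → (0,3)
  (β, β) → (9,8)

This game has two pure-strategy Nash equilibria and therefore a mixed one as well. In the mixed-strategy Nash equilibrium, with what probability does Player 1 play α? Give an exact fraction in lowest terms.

Player 1's mix p on α must make Player 2 indifferent between α and β.
Player 2's payoff from α: 10p + 3(1−p). From β: 4p + 8(1−p).
Set equal: 6p = 5(1−p) → p = 5/11.

5/11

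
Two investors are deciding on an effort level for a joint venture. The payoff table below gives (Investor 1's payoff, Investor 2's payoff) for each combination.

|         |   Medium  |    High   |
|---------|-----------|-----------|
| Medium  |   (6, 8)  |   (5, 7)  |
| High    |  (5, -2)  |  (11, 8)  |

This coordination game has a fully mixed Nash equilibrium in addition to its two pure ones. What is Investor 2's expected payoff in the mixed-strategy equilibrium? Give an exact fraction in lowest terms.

78/11

Investor 1 mixes with probability p on Medium, chosen so Investor 2 is indifferent: 8p + (-2)(1−p) = 7p + 8(1−p) gives p = 10/11.
Investor 2's expected payoff is 8·10/11 + (-2)·1/11 = 78/11.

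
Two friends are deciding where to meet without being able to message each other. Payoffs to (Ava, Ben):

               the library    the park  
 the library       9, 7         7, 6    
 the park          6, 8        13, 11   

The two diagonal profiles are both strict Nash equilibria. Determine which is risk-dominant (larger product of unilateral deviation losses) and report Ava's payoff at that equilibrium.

13

At both the library: Ava loses 9 − 6 = 3 by deviating; Ben loses 7 − 6 = 1. Product = 3·1 = 3.
At both the park: Ava loses 13 − 7 = 6 by deviating; Ben loses 11 − 8 = 3. Product = 6·3 = 18.
18 > 3, so both the park is risk-dominant. Ava's payoff there is 13.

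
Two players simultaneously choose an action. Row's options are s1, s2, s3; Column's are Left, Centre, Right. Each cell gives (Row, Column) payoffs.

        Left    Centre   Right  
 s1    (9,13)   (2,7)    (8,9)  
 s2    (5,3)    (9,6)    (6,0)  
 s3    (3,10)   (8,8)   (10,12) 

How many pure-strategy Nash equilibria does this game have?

(s1, Left): Row gets 9 (best alternative 5); Column gets 13 (best alternative 9). Neither deviates — NE.
(s2, Centre): Row gets 9 (best alternative 8); Column gets 6 (best alternative 3). Neither deviates — NE.
(s3, Right): Row gets 10 (best alternative 8); Column gets 12 (best alternative 10). Neither deviates — NE.
(s1, Centre) is not a NE: Row would switch to s2 (9 > 2).
No other cell survives both best-response checks, so there are 3 pure NE.

3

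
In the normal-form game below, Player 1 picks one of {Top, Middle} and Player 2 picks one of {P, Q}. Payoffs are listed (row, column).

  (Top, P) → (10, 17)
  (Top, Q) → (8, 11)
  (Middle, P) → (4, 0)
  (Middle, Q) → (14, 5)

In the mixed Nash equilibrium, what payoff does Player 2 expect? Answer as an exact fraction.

85/11

Player 1 mixes with probability p on Top, chosen so Player 2 is indifferent: 17p + 0(1−p) = 11p + 5(1−p) gives p = 5/11.
Player 2's expected payoff is 17·5/11 + 0·6/11 = 85/11.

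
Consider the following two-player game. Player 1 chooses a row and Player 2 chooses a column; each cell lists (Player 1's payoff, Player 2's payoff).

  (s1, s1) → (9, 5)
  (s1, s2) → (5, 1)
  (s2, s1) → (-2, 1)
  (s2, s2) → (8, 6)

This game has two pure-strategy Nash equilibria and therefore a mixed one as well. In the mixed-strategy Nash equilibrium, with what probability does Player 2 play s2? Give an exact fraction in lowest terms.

Player 2's mix q on s1 must make Player 1 indifferent between s1 and s2.
Player 1's payoff from s1: 9q + 5(1−q). From s2: (-2)q + 8(1−q).
Set equal: 11q = 3(1−q) → q = 3/14.
Probability on s2 is 1 − 3/14 = 11/14.

11/14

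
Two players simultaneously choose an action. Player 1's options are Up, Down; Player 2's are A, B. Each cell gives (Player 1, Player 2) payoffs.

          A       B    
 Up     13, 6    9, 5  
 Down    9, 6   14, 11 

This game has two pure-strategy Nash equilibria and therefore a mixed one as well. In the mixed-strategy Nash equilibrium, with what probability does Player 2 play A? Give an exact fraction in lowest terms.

Player 2's mix q on A must make Player 1 indifferent between Up and Down.
Player 1's payoff from Up: 13q + 9(1−q). From Down: 9q + 14(1−q).
Set equal: 4q = 5(1−q) → q = 5/9.

5/9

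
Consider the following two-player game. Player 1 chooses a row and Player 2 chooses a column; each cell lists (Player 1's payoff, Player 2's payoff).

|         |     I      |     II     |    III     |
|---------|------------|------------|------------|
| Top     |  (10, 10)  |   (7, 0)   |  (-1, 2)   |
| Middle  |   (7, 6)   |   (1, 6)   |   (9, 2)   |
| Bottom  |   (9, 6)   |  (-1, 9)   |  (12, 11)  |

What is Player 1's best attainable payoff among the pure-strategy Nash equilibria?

(Top, I) is a pure NE (Player 1: 10 ≥ 9; Player 2: 10 ≥ 2). Player 1 gets 10.
(Bottom, III) is a pure NE (Player 1: 12 ≥ 9; Player 2: 11 ≥ 9). Player 1 gets 12.
Every other cell has a profitable deviation for at least one player. Highest of {10, 12} is 12.

12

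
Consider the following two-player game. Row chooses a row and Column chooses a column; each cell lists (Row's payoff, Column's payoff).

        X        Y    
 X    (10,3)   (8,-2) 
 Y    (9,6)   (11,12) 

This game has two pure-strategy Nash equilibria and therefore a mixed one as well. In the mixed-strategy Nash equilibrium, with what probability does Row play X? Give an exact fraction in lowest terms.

Row's mix p on X must make Column indifferent between X and Y.
Column's payoff from X: 3p + 6(1−p). From Y: (-2)p + 12(1−p).
Set equal: 5p = 6(1−p) → p = 6/11.

6/11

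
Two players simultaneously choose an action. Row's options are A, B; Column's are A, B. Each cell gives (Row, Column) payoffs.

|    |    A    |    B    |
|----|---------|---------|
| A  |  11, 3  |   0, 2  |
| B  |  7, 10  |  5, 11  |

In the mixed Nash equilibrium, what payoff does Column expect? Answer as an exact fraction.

13/2

Row mixes with probability p on A, chosen so Column is indifferent: 3p + 10(1−p) = 2p + 11(1−p) gives p = 1/2.
Column's expected payoff is 3·1/2 + 10·1/2 = 13/2.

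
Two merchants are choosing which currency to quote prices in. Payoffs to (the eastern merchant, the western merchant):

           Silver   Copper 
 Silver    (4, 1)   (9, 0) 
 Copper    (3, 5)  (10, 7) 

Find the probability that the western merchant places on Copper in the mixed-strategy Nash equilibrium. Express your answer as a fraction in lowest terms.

The western merchant's mix q on Silver must make the eastern merchant indifferent between Silver and Copper.
The eastern merchant's payoff from Silver: 4q + 9(1−q). From Copper: 3q + 10(1−q).
Set equal: 1q = 1(1−q) → q = 1/2.
Probability on Copper is 1 − 1/2 = 1/2.

1/2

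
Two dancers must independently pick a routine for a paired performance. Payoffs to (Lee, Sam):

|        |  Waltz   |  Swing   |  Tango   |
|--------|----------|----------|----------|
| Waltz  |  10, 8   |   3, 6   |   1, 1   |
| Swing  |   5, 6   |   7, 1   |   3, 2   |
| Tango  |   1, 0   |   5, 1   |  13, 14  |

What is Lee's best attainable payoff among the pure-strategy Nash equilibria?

13

Both Waltz is a pure NE (Lee: 10 ≥ 5; Sam: 8 ≥ 6). Lee gets 10.
Both Tango is a pure NE (Lee: 13 ≥ 3; Sam: 14 ≥ 1). Lee gets 13.
Every other cell has a profitable deviation for at least one player. Highest of {10, 13} is 13.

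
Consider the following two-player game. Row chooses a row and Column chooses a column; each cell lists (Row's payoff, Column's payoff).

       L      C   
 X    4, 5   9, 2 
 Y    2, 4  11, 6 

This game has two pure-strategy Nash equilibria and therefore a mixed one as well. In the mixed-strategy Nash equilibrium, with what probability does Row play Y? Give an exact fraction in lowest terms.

Row's mix p on X must make Column indifferent between L and C.
Column's payoff from L: 5p + 4(1−p). From C: 2p + 6(1−p).
Set equal: 3p = 2(1−p) → p = 2/5.
Probability on Y is 1 − 2/5 = 3/5.

3/5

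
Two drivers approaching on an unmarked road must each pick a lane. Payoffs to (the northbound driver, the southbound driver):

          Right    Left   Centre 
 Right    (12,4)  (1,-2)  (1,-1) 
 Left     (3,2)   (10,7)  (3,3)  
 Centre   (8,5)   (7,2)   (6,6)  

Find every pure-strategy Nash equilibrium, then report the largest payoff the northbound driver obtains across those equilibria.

12

Both Right is a pure NE (the northbound driver: 12 ≥ 8; the southbound driver: 4 ≥ -1). The northbound driver gets 12.
Both Left is a pure NE (the northbound driver: 10 ≥ 7; the southbound driver: 7 ≥ 3). The northbound driver gets 10.
Both Centre is a pure NE (the northbound driver: 6 ≥ 3; the southbound driver: 6 ≥ 5). The northbound driver gets 6.
Every other cell has a profitable deviation for at least one player. Highest of {12, 10, 6} is 12.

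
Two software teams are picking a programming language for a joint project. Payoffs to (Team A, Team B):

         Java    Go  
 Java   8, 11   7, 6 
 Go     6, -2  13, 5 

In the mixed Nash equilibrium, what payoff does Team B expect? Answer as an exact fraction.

67/12

Team A mixes with probability p on Java, chosen so Team B is indifferent: 11p + (-2)(1−p) = 6p + 5(1−p) gives p = 7/12.
Team B's expected payoff is 11·7/12 + (-2)·5/12 = 67/12.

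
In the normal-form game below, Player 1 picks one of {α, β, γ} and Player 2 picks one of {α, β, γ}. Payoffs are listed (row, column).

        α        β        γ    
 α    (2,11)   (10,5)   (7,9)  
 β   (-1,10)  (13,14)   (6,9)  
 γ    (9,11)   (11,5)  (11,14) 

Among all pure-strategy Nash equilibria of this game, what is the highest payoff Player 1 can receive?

13

Both β is a pure NE (Player 1: 13 ≥ 11; Player 2: 14 ≥ 10). Player 1 gets 13.
Both γ is a pure NE (Player 1: 11 ≥ 7; Player 2: 14 ≥ 11). Player 1 gets 11.
Every other cell has a profitable deviation for at least one player. Highest of {13, 11} is 13.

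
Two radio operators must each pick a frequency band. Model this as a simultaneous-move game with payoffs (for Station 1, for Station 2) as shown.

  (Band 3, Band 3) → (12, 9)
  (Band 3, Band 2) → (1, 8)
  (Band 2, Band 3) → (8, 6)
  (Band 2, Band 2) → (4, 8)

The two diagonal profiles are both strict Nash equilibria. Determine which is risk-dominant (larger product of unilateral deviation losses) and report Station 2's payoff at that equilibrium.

8

At both Band 3: Station 1 loses 12 − 8 = 4 by deviating; Station 2 loses 9 − 8 = 1. Product = 4·1 = 4.
At both Band 2: Station 1 loses 4 − 1 = 3 by deviating; Station 2 loses 8 − 6 = 2. Product = 3·2 = 6.
6 > 4, so both Band 2 is risk-dominant. Station 2's payoff there is 8.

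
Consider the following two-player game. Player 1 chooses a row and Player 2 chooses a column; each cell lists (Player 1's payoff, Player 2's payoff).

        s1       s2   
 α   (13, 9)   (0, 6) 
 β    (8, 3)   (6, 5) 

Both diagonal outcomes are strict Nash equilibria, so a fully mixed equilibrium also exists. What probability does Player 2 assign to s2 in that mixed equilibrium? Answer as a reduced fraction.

Player 2's mix q on s1 must make Player 1 indifferent between α and β.
Player 1's payoff from α: 13q + 0(1−q). From β: 8q + 6(1−q).
Set equal: 5q = 6(1−q) → q = 6/11.
Probability on s2 is 1 − 6/11 = 5/11.

5/11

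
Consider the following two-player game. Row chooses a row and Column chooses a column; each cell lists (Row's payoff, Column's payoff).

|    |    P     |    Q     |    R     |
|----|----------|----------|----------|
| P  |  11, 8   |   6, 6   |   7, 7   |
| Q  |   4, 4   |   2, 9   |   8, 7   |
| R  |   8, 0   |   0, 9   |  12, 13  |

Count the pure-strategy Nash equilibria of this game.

2

Both P: Row gets 11 (best alternative 8); Column gets 8 (best alternative 7). Neither deviates — NE.
Both R: Row gets 12 (best alternative 8); Column gets 13 (best alternative 9). Neither deviates — NE.
Both Q is not a NE: Row would switch to P (6 > 2).
No other cell survives both best-response checks, so there are 2 pure NE.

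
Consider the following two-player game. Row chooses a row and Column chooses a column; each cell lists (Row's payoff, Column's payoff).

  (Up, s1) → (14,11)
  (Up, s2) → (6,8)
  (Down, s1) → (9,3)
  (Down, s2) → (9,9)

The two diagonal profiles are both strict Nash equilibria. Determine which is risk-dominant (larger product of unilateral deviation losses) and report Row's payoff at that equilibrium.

9

At (Up, s1): Row loses 14 − 9 = 5 by deviating; Column loses 11 − 8 = 3. Product = 5·3 = 15.
At (Down, s2): Row loses 9 − 6 = 3 by deviating; Column loses 9 − 3 = 6. Product = 3·6 = 18.
18 > 15, so (Down, s2) is risk-dominant. Row's payoff there is 9.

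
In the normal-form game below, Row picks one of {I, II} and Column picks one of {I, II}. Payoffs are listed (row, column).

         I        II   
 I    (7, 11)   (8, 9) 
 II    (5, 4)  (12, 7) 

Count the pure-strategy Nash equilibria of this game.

Both I: Row gets 7 (best alternative 5); Column gets 11 (best alternative 9). Neither deviates — NE.
Both II: Row gets 12 (best alternative 8); Column gets 7 (best alternative 4). Neither deviates — NE.
(I, II) is not a NE: Row would switch to II (12 > 8).
No other cell survives both best-response checks, so there are 2 pure NE.

2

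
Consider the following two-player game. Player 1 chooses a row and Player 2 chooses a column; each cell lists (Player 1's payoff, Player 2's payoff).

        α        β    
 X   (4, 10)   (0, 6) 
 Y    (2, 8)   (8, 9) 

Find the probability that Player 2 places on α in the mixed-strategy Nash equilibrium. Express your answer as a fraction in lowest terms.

4/5

Player 2's mix q on α must make Player 1 indifferent between X and Y.
Player 1's payoff from X: 4q + 0(1−q). From Y: 2q + 8(1−q).
Set equal: 2q = 8(1−q) → q = 8/10 = 4/5.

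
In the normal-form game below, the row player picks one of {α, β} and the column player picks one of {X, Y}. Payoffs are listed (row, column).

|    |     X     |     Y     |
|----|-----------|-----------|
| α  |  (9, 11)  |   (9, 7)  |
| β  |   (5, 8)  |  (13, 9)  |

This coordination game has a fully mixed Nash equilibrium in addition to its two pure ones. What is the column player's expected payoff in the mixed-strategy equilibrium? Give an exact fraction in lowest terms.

43/5

The row player mixes with probability p on α, chosen so the column player is indifferent: 11p + 8(1−p) = 7p + 9(1−p) gives p = 1/5.
The column player's expected payoff is 11·1/5 + 8·4/5 = 43/5.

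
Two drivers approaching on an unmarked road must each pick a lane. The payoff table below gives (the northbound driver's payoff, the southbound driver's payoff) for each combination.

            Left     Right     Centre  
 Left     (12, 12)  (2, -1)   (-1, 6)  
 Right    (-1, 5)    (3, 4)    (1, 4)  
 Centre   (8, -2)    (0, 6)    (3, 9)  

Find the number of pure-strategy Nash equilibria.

Both Left: the northbound driver gets 12 (best alternative 8); the southbound driver gets 12 (best alternative 6). Neither deviates — NE.
Both Centre: the northbound driver gets 3 (best alternative 1); the southbound driver gets 9 (best alternative 6). Neither deviates — NE.
Both Right is not a NE: the southbound driver would switch to Left (5 > 4).
No other cell survives both best-response checks, so there are 2 pure NE.

2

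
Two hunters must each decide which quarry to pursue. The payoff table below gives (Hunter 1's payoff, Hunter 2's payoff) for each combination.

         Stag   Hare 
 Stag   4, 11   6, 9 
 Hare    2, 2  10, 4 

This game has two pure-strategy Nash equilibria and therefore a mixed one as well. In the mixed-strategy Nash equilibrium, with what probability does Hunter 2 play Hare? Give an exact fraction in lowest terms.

Hunter 2's mix q on Stag must make Hunter 1 indifferent between Stag and Hare.
Hunter 1's payoff from Stag: 4q + 6(1−q). From Hare: 2q + 10(1−q).
Set equal: 2q = 4(1−q) → q = 4/6 = 2/3.
Probability on Hare is 1 − 2/3 = 1/3.

1/3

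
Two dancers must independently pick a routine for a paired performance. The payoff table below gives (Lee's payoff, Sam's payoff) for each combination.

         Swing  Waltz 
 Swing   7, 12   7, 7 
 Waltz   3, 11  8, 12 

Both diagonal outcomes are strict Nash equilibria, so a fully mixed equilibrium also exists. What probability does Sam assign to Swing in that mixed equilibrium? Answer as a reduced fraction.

1/5

Sam's mix q on Swing must make Lee indifferent between Swing and Waltz.
Lee's payoff from Swing: 7q + 7(1−q). From Waltz: 3q + 8(1−q).
Set equal: 4q = 1(1−q) → q = 1/5.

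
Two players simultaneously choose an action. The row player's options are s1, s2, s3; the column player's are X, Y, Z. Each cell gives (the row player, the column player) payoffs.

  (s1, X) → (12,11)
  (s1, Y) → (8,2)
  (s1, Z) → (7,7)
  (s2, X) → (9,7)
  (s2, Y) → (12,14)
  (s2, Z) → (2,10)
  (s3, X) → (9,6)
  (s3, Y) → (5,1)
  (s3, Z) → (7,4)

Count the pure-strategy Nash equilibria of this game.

(s1, X): the row player gets 12 (best alternative 9); the column player gets 11 (best alternative 7). Neither deviates — NE.
(s2, Y): the row player gets 12 (best alternative 8); the column player gets 14 (best alternative 10). Neither deviates — NE.
(s3, Z) is not a NE: the column player would switch to X (6 > 4).
No other cell survives both best-response checks, so there are 2 pure NE.

2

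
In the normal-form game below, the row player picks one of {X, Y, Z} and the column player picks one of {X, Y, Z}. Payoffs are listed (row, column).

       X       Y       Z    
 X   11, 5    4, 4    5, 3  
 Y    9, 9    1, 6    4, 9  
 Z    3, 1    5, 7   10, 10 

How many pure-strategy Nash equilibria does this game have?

Both X: the row player gets 11 (best alternative 9); the column player gets 5 (best alternative 4). Neither deviates — NE.
Both Z: the row player gets 10 (best alternative 5); the column player gets 10 (best alternative 7). Neither deviates — NE.
Both Y is not a NE: the row player would switch to Z (5 > 1).
No other cell survives both best-response checks, so there are 2 pure NE.

2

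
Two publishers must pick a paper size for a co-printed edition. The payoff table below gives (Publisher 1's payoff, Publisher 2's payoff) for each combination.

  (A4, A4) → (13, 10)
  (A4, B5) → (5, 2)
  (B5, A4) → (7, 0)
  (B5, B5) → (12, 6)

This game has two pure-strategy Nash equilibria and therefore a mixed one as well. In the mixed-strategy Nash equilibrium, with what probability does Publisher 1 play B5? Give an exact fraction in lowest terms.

4/7

Publisher 1's mix p on A4 must make Publisher 2 indifferent between A4 and B5.
Publisher 2's payoff from A4: 10p + 0(1−p). From B5: 2p + 6(1−p).
Set equal: 8p = 6(1−p) → p = 6/14 = 3/7.
Probability on B5 is 1 − 3/7 = 4/7.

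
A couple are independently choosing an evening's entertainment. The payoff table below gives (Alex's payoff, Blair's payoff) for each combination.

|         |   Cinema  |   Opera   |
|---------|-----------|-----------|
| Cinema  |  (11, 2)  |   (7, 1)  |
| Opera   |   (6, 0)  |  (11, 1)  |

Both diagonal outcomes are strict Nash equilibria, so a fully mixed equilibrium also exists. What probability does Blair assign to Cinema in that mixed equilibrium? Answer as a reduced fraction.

Blair's mix q on Cinema must make Alex indifferent between Cinema and Opera.
Alex's payoff from Cinema: 11q + 7(1−q). From Opera: 6q + 11(1−q).
Set equal: 5q = 4(1−q) → q = 4/9.

4/9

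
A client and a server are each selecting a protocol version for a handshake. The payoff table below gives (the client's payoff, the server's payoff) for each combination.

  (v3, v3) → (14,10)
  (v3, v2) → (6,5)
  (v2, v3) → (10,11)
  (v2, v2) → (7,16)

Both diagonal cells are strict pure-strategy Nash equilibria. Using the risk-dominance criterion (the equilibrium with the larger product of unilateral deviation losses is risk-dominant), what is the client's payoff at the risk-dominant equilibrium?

14

At both v3: the client loses 14 − 10 = 4 by deviating; the server loses 10 − 5 = 5. Product = 4·5 = 20.
At both v2: the client loses 7 − 6 = 1 by deviating; the server loses 16 − 11 = 5. Product = 1·5 = 5.
20 > 5, so both v3 is risk-dominant. The client's payoff there is 14.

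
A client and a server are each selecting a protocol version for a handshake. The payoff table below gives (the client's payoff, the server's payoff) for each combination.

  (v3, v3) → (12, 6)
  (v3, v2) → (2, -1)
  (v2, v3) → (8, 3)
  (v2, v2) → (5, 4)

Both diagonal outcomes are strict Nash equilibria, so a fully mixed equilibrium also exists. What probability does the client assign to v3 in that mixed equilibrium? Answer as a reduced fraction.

The client's mix p on v3 must make the server indifferent between v3 and v2.
The server's payoff from v3: 6p + 3(1−p). From v2: (-1)p + 4(1−p).
Set equal: 7p = 1(1−p) → p = 1/8.

1/8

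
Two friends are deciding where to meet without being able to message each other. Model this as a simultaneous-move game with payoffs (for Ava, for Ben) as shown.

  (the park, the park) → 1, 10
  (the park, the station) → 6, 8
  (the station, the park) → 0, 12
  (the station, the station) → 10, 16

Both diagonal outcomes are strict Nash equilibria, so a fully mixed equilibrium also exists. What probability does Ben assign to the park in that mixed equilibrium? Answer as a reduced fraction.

4/5

Ben's mix q on the park must make Ava indifferent between the park and the station.
Ava's payoff from the park: 1q + 6(1−q). From the station: 0q + 10(1−q).
Set equal: 1q = 4(1−q) → q = 4/5.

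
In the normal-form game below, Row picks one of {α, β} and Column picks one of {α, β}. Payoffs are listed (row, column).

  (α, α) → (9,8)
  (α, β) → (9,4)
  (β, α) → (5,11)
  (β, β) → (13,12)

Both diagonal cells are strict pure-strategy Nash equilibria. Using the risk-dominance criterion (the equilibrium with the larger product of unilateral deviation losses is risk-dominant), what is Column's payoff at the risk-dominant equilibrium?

At both α: Row loses 9 − 5 = 4 by deviating; Column loses 8 − 4 = 4. Product = 4·4 = 16.
At both β: Row loses 13 − 9 = 4 by deviating; Column loses 12 − 11 = 1. Product = 4·1 = 4.
16 > 4, so both α is risk-dominant. Column's payoff there is 8.

8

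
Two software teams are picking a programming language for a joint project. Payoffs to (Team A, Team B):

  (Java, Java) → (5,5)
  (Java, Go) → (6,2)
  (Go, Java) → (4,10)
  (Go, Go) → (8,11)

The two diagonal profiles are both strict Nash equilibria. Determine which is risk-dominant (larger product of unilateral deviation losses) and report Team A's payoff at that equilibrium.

At both Java: Team A loses 5 − 4 = 1 by deviating; Team B loses 5 − 2 = 3. Product = 1·3 = 3.
At both Go: Team A loses 8 − 6 = 2 by deviating; Team B loses 11 − 10 = 1. Product = 2·1 = 2.
3 > 2, so both Java is risk-dominant. Team A's payoff there is 5.

5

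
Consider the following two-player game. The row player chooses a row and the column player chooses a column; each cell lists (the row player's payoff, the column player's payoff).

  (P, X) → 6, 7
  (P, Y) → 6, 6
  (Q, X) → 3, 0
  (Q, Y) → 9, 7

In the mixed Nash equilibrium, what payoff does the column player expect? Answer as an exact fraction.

49/8

The row player mixes with probability p on P, chosen so the column player is indifferent: 7p + 0(1−p) = 6p + 7(1−p) gives p = 7/8.
The column player's expected payoff is 7·7/8 + 0·1/8 = 49/8.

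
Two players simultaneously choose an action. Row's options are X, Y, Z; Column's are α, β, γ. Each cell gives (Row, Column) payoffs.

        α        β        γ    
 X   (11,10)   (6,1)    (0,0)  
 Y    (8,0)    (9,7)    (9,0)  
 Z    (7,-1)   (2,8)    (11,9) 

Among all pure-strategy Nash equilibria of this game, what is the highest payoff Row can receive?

(X, α) is a pure NE (Row: 11 ≥ 8; Column: 10 ≥ 1). Row gets 11.
(Y, β) is a pure NE (Row: 9 ≥ 6; Column: 7 ≥ 0). Row gets 9.
(Z, γ) is a pure NE (Row: 11 ≥ 9; Column: 9 ≥ 8). Row gets 11.
Every other cell has a profitable deviation for at least one player. Highest of {11, 9, 11} is 11.

11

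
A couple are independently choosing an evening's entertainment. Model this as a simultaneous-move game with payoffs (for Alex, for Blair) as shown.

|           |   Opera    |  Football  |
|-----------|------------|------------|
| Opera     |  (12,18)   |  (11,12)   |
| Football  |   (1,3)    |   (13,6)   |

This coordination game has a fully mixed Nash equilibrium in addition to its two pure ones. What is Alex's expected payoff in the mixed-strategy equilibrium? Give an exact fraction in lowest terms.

145/13

Blair mixes with probability q on Opera, chosen so Alex is indifferent: 12q + 11(1−q) = 1q + 13(1−q) gives q = 2/13.
Alex's expected payoff (from either row, since indifferent) is 12·2/13 + 11·11/13 = 145/13.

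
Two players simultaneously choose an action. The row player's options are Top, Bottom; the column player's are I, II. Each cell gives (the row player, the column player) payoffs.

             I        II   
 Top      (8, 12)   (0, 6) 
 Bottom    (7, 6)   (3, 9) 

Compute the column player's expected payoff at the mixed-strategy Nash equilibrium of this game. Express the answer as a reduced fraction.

The row player mixes with probability p on Top, chosen so the column player is indifferent: 12p + 6(1−p) = 6p + 9(1−p) gives p = 1/3.
The column player's expected payoff is 12·1/3 + 6·2/3 = 8.

8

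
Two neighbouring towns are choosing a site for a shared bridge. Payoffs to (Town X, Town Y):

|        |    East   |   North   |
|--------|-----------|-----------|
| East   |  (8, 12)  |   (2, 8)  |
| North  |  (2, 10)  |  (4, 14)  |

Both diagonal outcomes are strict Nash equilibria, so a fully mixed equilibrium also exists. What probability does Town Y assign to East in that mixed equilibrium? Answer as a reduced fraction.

Town Y's mix q on East must make Town X indifferent between East and North.
Town X's payoff from East: 8q + 2(1−q). From North: 2q + 4(1−q).
Set equal: 6q = 2(1−q) → q = 2/8 = 1/4.

1/4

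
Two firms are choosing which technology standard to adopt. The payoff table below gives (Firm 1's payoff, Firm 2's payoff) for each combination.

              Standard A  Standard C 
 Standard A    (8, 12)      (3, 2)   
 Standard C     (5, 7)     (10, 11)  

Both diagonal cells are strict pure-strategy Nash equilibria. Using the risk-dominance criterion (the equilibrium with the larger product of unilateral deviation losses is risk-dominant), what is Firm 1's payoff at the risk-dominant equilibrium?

8

At both Standard A: Firm 1 loses 8 − 5 = 3 by deviating; Firm 2 loses 12 − 2 = 10. Product = 3·10 = 30.
At both Standard C: Firm 1 loses 10 − 3 = 7 by deviating; Firm 2 loses 11 − 7 = 4. Product = 7·4 = 28.
30 > 28, so both Standard A is risk-dominant. Firm 1's payoff there is 8.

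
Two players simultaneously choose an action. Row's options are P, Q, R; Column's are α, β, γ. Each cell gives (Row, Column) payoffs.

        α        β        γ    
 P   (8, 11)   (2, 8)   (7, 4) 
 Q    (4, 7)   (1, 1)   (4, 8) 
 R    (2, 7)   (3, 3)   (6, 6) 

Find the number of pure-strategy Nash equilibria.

1

(P, α): Row gets 8 (best alternative 4); Column gets 11 (best alternative 8). Neither deviates — NE.
(Q, β) is not a NE: Row would switch to R (3 > 1).
No other cell survives both best-response checks, so there is 1 pure NE.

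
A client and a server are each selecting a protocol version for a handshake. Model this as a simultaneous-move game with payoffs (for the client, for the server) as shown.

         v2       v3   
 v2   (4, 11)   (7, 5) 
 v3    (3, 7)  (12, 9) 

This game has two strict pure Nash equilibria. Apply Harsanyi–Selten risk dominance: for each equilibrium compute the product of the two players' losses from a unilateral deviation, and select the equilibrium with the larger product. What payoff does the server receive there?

9

At both v2: the client loses 4 − 3 = 1 by deviating; the server loses 11 − 5 = 6. Product = 1·6 = 6.
At both v3: the client loses 12 − 7 = 5 by deviating; the server loses 9 − 7 = 2. Product = 5·2 = 10.
10 > 6, so both v3 is risk-dominant. The server's payoff there is 9.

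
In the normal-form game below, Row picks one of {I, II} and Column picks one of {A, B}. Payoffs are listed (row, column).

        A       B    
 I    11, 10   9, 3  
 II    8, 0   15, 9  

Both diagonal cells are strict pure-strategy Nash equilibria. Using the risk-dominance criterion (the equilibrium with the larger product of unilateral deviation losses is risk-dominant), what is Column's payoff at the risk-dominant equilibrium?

At (I, A): Row loses 11 − 8 = 3 by deviating; Column loses 10 − 3 = 7. Product = 3·7 = 21.
At (II, B): Row loses 15 − 9 = 6 by deviating; Column loses 9 − 0 = 9. Product = 6·9 = 54.
54 > 21, so (II, B) is risk-dominant. Column's payoff there is 9.

9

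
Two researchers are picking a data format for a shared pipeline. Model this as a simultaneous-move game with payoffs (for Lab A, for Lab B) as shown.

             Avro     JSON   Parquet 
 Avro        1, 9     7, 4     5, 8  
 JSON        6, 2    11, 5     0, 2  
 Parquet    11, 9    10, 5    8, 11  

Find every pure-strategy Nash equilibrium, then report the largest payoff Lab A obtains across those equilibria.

11

Both JSON is a pure NE (Lab A: 11 ≥ 10; Lab B: 5 ≥ 2). Lab A gets 11.
Both Parquet is a pure NE (Lab A: 8 ≥ 5; Lab B: 11 ≥ 9). Lab A gets 8.
Every other cell has a profitable deviation for at least one player. Highest of {11, 8} is 11.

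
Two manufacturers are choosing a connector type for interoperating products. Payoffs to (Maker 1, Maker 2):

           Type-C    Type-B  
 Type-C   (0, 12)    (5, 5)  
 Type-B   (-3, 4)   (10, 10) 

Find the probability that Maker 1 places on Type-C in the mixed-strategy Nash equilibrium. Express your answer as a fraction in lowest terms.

6/13

Maker 1's mix p on Type-C must make Maker 2 indifferent between Type-C and Type-B.
Maker 2's payoff from Type-C: 12p + 4(1−p). From Type-B: 5p + 10(1−p).
Set equal: 7p = 6(1−p) → p = 6/13.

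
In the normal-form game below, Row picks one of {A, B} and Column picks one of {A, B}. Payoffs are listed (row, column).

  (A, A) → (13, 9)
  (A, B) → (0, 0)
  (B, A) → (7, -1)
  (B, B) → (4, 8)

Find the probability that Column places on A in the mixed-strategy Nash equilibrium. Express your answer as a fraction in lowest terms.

2/5

Column's mix q on A must make Row indifferent between A and B.
Row's payoff from A: 13q + 0(1−q). From B: 7q + 4(1−q).
Set equal: 6q = 4(1−q) → q = 4/10 = 2/5.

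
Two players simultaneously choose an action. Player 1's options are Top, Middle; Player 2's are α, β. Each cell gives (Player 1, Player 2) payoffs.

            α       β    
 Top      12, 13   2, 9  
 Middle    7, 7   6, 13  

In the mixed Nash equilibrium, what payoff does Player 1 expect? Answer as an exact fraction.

Player 2 mixes with probability q on α, chosen so Player 1 is indifferent: 12q + 2(1−q) = 7q + 6(1−q) gives q = 4/9.
Player 1's expected payoff (from either row, since indifferent) is 12·4/9 + 2·5/9 = 58/9.

58/9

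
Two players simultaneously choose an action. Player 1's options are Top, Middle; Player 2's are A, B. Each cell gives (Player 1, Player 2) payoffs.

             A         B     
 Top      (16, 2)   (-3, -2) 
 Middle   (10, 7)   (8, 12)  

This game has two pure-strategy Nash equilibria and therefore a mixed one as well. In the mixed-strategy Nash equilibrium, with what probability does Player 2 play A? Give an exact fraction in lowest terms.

11/17

Player 2's mix q on A must make Player 1 indifferent between Top and Middle.
Player 1's payoff from Top: 16q + (-3)(1−q). From Middle: 10q + 8(1−q).
Set equal: 6q = 11(1−q) → q = 11/17.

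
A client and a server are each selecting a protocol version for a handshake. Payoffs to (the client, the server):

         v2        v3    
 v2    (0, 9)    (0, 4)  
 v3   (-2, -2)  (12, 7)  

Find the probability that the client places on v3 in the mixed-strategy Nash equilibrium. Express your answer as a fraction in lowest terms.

The client's mix p on v2 must make the server indifferent between v2 and v3.
The server's payoff from v2: 9p + (-2)(1−p). From v3: 4p + 7(1−p).
Set equal: 5p = 9(1−p) → p = 9/14.
Probability on v3 is 1 − 9/14 = 5/14.

5/14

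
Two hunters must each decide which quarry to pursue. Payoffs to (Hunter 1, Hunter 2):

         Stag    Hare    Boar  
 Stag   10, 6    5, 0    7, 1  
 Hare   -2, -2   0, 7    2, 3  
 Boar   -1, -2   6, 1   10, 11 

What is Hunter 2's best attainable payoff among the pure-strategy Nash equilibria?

Both Stag is a pure NE (Hunter 1: 10 ≥ -1; Hunter 2: 6 ≥ 1). Hunter 2 gets 6.
Both Boar is a pure NE (Hunter 1: 10 ≥ 7; Hunter 2: 11 ≥ 1). Hunter 2 gets 11.
Every other cell has a profitable deviation for at least one player. Highest of {6, 11} is 11.

11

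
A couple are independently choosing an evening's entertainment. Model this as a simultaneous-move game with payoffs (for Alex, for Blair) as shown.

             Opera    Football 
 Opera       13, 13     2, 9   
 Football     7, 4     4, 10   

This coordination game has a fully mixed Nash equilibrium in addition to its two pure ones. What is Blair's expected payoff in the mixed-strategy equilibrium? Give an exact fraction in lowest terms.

Alex mixes with probability p on Opera, chosen so Blair is indifferent: 13p + 4(1−p) = 9p + 10(1−p) gives p = 3/5.
Blair's expected payoff is 13·3/5 + 4·2/5 = 47/5.

47/5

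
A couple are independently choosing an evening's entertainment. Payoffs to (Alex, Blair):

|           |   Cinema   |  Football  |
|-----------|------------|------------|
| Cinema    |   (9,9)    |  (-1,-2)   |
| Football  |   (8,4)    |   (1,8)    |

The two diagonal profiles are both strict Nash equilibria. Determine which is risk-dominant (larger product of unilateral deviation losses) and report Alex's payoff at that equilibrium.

9

At both Cinema: Alex loses 9 − 8 = 1 by deviating; Blair loses 9 − (-2) = 11. Product = 1·11 = 11.
At both Football: Alex loses 1 − (-1) = 2 by deviating; Blair loses 8 − 4 = 4. Product = 2·4 = 8.
11 > 8, so both Cinema is risk-dominant. Alex's payoff there is 9.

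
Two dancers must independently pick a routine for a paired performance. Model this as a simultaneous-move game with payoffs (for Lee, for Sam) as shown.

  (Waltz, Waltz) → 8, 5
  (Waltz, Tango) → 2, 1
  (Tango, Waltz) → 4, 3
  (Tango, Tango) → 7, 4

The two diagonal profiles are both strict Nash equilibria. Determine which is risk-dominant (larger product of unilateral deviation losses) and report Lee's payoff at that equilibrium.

At both Waltz: Lee loses 8 − 4 = 4 by deviating; Sam loses 5 − 1 = 4. Product = 4·4 = 16.
At both Tango: Lee loses 7 − 2 = 5 by deviating; Sam loses 4 − 3 = 1. Product = 5·1 = 5.
16 > 5, so both Waltz is risk-dominant. Lee's payoff there is 8.

8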